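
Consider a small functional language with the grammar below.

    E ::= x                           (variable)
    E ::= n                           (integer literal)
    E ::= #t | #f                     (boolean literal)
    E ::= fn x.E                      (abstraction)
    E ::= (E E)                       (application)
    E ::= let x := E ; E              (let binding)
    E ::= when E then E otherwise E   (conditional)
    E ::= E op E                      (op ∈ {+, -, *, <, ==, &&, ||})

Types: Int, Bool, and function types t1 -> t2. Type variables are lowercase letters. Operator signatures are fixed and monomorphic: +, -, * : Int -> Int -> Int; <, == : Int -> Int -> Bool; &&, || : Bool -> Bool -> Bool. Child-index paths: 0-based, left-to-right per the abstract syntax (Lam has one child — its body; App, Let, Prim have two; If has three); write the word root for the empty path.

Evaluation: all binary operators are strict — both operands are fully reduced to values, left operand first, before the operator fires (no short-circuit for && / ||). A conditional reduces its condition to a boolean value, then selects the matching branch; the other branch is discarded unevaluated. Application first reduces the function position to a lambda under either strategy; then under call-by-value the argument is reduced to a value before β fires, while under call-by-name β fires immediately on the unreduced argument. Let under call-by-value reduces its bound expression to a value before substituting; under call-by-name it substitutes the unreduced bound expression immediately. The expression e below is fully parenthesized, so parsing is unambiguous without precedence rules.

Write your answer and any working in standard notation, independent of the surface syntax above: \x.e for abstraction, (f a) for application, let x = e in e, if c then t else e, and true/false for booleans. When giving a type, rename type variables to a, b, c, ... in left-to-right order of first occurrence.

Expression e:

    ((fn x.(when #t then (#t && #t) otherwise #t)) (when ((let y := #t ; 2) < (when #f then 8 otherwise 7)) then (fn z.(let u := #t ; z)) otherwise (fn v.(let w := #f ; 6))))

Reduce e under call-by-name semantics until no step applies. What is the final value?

Answer: true

Derivation:
step 0: ((\x.(if true then (true && true) else true)) (if ((let y = true in 2) < (if false then 8 else 7)) then (\z.(let u = true in z)) else (\v.(let w = false in 6))))
step 1: [beta@root] (if true then (true && true) else true)
step 2: [if@root] (true && true)
step 3: [delta@root] true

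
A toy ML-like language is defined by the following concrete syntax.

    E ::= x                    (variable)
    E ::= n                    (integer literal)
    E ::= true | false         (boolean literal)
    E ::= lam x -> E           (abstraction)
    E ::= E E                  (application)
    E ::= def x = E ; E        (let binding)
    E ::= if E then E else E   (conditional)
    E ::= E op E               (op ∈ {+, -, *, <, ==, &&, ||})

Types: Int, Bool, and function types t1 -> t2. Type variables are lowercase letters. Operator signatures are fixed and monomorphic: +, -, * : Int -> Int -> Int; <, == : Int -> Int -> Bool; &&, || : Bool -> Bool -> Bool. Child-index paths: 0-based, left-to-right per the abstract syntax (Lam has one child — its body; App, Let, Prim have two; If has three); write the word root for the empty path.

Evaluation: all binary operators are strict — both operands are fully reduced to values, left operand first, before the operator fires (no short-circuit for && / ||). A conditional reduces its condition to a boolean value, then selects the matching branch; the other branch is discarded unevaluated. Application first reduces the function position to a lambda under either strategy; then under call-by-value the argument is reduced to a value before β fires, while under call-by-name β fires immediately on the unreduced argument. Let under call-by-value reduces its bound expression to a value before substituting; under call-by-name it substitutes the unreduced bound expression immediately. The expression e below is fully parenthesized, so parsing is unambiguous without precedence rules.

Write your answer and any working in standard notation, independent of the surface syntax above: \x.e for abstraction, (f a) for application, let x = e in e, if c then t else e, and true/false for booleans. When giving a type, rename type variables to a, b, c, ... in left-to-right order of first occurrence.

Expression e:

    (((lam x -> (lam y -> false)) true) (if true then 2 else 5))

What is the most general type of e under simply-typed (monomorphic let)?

Working:
\y._ : b -> Bool
\x._ : a -> b -> Bool
  unify a -> b -> Bool ~ Bool -> c
  unify a ~ Bool
  unify b -> Bool ~ c
_ _ : b -> Bool
  unify Bool ~ Bool
  unify Int ~ Int
  unify b -> Bool ~ Int -> d
  unify b ~ Int
  unify Bool ~ d
_ _ : Bool

Answer: Bool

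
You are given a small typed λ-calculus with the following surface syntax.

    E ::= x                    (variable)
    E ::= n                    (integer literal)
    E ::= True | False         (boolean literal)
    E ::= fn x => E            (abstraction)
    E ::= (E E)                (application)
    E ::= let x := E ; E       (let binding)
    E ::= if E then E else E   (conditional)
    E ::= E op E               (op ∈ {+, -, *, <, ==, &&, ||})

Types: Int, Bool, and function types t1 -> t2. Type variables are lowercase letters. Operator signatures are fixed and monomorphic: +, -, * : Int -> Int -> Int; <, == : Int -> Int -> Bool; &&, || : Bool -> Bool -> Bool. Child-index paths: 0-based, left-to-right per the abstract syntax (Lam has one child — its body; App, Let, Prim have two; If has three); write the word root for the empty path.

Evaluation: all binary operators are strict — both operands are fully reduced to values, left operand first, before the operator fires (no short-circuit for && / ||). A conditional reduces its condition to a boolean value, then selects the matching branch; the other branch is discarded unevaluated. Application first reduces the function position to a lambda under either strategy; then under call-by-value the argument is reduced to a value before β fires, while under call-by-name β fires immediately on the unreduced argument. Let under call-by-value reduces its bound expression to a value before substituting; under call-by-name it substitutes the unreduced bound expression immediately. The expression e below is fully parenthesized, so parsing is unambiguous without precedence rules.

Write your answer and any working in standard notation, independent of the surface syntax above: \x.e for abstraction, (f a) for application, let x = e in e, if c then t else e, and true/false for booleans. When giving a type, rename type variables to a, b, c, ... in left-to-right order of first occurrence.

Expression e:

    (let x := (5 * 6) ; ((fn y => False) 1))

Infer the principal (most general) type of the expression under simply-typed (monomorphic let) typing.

Answer: Bool

Derivation:
  unify Int ~ Int
  unify Int ~ Int
let x : Int
\y._ : a -> Bool
  unify a -> Bool ~ Int -> b
  unify a ~ Int
  unify Bool ~ b
_ _ : Bool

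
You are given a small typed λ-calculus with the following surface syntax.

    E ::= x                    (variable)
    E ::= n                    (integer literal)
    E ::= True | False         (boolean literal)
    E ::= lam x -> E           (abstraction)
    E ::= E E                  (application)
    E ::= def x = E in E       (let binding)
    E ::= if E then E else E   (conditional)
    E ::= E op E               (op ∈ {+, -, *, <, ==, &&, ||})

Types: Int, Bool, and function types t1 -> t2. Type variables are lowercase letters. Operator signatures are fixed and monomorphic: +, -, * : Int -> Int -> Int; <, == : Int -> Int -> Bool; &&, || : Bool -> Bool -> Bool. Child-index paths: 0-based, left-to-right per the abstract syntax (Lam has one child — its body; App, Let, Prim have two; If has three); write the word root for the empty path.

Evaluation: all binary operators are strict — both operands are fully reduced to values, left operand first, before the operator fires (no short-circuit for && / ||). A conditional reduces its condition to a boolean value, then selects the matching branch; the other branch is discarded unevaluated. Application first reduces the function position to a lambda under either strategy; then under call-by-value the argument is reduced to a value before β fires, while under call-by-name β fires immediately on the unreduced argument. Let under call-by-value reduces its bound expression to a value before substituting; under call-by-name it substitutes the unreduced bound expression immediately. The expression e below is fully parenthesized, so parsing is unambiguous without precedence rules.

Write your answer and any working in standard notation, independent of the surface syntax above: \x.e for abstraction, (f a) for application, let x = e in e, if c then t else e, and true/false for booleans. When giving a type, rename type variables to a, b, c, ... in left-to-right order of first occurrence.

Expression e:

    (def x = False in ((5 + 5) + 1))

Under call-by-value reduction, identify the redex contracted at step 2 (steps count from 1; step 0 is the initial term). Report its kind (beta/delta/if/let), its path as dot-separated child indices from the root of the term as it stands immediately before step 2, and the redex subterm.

Working:
step 0: (let x = false in ((5 + 5) + 1))
step 1: [let@root] ((5 + 5) + 1)
step 2: [delta@0] (10 + 1)

Answer: delta at 0 : (5 + 5)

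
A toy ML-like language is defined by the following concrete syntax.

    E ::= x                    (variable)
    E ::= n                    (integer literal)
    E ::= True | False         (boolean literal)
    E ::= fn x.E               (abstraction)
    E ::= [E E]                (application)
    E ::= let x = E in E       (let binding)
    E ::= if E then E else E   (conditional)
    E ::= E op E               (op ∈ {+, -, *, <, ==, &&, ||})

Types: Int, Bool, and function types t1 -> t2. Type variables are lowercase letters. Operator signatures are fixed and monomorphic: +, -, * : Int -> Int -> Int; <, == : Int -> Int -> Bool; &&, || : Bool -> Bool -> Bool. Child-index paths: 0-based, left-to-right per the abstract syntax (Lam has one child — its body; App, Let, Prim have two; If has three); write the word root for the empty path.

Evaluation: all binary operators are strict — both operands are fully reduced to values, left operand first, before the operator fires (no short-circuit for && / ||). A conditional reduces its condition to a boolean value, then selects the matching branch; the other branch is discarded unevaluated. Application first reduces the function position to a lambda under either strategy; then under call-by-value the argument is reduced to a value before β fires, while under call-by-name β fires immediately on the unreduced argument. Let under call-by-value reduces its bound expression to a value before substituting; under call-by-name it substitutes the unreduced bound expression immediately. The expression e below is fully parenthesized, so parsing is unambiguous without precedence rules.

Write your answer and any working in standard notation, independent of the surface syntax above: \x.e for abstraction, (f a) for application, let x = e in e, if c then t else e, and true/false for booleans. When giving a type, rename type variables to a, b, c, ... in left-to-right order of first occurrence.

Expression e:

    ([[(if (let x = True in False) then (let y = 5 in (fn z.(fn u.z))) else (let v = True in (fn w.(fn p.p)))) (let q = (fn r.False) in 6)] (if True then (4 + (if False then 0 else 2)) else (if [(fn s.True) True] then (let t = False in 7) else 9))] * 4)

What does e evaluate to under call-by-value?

Working:
step 0: ((((if (let x = true in false) then (let y = 5 in (\z.(\u.z))) else (let v = true in (\w.(\p.p)))) (let q = (\r.false) in 6)) (if true then (4 + (if false then 0 else 2)) else (if ((\s.true) true) then (let t = false in 7) else 9))) * 4)
step 1: [let@0.0.0.0] ((((if false then (let y = 5 in (\z.(\u.z))) else (let v = true in (\w.(\p.p)))) (let q = (\r.false) in 6)) (if true then (4 + (if false then 0 else 2)) else (if ((\s.true) true) then (let t = false in 7) else 9))) * 4)
step 2: [if@0.0.0] ((((let v = true in (\w.(\p.p))) (let q = (\r.false) in 6)) (if true then (4 + (if false then 0 else 2)) else (if ((\s.true) true) then (let t = false in 7) else 9))) * 4)
step 3: [let@0.0.0] ((((\w.(\p.p)) (let q = (\r.false) in 6)) (if true then (4 + (if false then 0 else 2)) else (if ((\s.true) true) then (let t = false in 7) else 9))) * 4)
step 4: [let@0.0.1] ((((\w.(\p.p)) 6) (if true then (4 + (if false then 0 else 2)) else (if ((\s.true) true) then (let t = false in 7) else 9))) * 4)
step 5: [beta@0.0] (((\p.p) (if true then (4 + (if false then 0 else 2)) else (if ((\s.true) true) then (let t = false in 7) else 9))) * 4)
step 6: [if@0.1] (((\p.p) (4 + (if false then 0 else 2))) * 4)
step 7: [if@0.1.1] (((\p.p) (4 + 2)) * 4)
step 8: [delta@0.1] (((\p.p) 6) * 4)
step 9: [beta@0] (6 * 4)
step 10: [delta@root] 24

Answer: 24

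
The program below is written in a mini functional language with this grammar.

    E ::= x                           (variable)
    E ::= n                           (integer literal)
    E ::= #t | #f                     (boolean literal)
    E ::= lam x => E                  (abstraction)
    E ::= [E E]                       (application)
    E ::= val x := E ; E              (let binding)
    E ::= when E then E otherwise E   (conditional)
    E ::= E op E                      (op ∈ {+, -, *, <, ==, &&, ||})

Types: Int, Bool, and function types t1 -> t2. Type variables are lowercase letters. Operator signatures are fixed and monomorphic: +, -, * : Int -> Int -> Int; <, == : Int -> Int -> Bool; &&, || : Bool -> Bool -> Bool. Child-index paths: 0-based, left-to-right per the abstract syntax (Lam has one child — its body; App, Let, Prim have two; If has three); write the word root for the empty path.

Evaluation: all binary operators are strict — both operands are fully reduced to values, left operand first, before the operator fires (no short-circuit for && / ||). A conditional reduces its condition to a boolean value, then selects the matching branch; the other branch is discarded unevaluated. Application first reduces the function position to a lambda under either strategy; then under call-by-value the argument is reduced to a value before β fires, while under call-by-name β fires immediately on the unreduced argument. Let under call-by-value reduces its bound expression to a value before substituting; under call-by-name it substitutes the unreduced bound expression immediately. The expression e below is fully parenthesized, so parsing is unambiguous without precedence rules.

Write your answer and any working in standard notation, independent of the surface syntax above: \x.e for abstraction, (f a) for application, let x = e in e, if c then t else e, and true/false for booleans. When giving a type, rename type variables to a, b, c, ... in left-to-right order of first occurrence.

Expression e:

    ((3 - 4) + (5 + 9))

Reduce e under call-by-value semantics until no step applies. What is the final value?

Working:
step 0: ((3 - 4) + (5 + 9))
step 1: [delta@0] (-1 + (5 + 9))
step 2: [delta@1] (-1 + 14)
step 3: [delta@root] 13

Answer: 13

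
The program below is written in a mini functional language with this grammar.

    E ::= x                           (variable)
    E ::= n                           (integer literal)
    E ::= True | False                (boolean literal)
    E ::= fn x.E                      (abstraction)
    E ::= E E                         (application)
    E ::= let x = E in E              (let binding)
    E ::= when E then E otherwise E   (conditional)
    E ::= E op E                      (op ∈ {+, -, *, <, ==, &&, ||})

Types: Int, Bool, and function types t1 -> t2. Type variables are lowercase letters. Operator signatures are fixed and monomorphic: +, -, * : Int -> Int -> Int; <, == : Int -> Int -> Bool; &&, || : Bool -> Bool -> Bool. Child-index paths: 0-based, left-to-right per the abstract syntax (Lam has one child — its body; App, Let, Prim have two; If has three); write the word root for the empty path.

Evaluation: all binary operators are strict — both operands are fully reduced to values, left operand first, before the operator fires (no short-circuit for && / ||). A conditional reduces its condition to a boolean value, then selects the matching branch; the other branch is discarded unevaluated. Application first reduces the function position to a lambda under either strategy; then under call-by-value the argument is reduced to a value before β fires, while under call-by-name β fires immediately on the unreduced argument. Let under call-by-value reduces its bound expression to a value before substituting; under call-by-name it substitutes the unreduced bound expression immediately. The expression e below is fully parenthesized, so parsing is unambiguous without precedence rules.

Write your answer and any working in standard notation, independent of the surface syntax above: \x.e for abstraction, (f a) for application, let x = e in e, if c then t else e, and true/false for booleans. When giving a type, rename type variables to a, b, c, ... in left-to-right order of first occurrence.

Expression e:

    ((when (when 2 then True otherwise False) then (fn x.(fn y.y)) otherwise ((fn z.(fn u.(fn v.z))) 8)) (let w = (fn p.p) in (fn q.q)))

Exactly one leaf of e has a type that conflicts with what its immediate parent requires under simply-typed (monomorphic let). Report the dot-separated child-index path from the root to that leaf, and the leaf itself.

Answer: 0.0.0 : 2

Trace:
  unify Int ~ Bool
  FAIL: mismatch Int ~ Bool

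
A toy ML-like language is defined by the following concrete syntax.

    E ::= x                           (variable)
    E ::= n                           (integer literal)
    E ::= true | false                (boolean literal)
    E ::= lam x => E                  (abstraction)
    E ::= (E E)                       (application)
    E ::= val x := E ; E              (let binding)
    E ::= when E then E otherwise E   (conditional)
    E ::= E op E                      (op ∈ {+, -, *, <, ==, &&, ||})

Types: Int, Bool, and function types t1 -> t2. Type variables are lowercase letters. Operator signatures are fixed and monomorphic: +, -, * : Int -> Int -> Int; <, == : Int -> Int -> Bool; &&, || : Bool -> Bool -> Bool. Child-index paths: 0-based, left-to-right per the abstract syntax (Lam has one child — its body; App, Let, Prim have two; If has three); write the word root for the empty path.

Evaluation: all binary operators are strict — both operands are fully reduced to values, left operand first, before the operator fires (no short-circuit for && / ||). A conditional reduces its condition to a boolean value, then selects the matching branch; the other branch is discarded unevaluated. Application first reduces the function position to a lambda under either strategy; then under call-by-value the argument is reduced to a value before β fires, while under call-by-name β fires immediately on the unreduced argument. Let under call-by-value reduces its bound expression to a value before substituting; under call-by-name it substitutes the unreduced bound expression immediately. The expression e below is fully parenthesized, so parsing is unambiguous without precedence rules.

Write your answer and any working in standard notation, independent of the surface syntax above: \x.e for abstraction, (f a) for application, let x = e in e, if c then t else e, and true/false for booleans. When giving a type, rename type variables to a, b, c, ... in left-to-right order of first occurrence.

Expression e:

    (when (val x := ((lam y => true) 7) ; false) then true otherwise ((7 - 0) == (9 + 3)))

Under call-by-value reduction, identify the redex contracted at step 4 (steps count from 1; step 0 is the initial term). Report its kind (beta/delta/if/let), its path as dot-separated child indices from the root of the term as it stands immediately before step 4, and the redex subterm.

Working:
step 0: (if (let x = ((\y.true) 7) in false) then true else ((7 - 0) == (9 + 3)))
step 1: [beta@0.0] (if (let x = true in false) then true else ((7 - 0) == (9 + 3)))
step 2: [let@0] (if false then true else ((7 - 0) == (9 + 3)))
step 3: [if@root] ((7 - 0) == (9 + 3))
step 4: [delta@0] (7 == (9 + 3))

Answer: delta at 0 : (7 - 0)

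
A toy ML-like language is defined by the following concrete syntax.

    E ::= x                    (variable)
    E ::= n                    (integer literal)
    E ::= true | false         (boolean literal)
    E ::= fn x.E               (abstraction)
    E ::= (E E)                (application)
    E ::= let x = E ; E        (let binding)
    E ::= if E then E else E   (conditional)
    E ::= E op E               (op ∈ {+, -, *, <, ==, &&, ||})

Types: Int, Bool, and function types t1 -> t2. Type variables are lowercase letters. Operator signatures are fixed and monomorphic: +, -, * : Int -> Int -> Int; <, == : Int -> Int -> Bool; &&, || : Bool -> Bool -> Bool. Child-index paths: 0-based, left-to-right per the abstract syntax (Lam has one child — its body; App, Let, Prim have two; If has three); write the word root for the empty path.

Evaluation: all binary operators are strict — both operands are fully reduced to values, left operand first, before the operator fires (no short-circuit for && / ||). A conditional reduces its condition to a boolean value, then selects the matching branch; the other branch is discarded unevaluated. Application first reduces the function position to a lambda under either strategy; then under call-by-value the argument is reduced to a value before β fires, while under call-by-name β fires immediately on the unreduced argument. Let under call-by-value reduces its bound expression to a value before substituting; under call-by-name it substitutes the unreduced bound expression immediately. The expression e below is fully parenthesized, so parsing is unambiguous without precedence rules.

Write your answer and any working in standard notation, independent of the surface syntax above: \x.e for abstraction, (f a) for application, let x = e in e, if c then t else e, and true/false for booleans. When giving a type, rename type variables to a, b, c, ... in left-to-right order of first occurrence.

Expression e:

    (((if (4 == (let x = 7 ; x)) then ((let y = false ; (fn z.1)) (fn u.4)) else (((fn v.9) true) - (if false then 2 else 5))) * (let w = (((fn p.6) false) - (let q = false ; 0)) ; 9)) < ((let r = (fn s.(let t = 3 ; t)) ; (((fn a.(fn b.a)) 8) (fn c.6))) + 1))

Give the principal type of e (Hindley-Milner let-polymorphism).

Derivation:
  unify Int ~ Int
let x : Int
x : Int
  unify Int ~ Int
  unify Bool ~ Bool
let y : Bool
\z._ : a -> Int
\u._ : b -> Int
  unify a -> Int ~ (b -> Int) -> c
  unify a ~ b -> Int
  unify Int ~ c
_ _ : Int
\v._ : d -> Int
  unify d -> Int ~ Bool -> e
  unify d ~ Bool
  unify Int ~ e
_ _ : Int
  unify Int ~ Int
  unify Bool ~ Bool
  unify Int ~ Int
  unify Int ~ Int
  unify Int ~ Int
  unify Int ~ Int
\p._ : f -> Int
  unify f -> Int ~ Bool -> g
  unify f ~ Bool
  unify Int ~ g
_ _ : Int
  unify Int ~ Int
let q : Bool
  unify Int ~ Int
let w : Int
  unify Int ~ Int
  unify Int ~ Int
let t : Int
t : Int
\s._ : h -> Int
let r : forall. h -> Int
a : i
\b._ : j -> i
\a._ : i -> j -> i
  unify i -> j -> i ~ Int -> k
  unify i ~ Int
  unify j -> Int ~ k
_ _ : j -> Int
\c._ : l -> Int
  unify j -> Int ~ (l -> Int) -> m
  unify j ~ l -> Int
  unify Int ~ m
_ _ : Int
  unify Int ~ Int
  unify Int ~ Int
  unify Int ~ Int

Answer: Bool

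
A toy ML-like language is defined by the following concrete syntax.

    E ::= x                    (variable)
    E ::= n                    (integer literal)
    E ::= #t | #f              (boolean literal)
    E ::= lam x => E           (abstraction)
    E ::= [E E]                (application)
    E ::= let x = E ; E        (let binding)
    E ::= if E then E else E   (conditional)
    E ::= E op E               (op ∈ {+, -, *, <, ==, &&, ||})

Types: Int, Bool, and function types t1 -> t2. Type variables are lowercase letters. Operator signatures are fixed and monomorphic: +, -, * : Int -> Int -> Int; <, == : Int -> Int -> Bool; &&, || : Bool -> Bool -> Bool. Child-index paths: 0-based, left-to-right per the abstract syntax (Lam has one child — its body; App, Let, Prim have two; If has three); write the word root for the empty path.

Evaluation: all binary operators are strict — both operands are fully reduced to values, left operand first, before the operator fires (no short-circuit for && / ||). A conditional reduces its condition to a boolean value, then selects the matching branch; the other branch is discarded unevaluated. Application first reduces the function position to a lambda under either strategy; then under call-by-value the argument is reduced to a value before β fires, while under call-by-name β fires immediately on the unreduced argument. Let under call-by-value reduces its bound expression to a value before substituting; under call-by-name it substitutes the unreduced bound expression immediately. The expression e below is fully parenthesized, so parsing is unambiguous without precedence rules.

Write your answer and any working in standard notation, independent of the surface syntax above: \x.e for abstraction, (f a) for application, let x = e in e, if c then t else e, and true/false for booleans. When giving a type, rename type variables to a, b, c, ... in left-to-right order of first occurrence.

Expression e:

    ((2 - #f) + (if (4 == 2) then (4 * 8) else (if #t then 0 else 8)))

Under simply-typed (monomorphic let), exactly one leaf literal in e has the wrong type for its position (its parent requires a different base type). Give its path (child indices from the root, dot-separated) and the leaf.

Working:
  unify Int ~ Int
  unify Bool ~ Int
  FAIL: mismatch Bool ~ Int

Answer: 0.1 : false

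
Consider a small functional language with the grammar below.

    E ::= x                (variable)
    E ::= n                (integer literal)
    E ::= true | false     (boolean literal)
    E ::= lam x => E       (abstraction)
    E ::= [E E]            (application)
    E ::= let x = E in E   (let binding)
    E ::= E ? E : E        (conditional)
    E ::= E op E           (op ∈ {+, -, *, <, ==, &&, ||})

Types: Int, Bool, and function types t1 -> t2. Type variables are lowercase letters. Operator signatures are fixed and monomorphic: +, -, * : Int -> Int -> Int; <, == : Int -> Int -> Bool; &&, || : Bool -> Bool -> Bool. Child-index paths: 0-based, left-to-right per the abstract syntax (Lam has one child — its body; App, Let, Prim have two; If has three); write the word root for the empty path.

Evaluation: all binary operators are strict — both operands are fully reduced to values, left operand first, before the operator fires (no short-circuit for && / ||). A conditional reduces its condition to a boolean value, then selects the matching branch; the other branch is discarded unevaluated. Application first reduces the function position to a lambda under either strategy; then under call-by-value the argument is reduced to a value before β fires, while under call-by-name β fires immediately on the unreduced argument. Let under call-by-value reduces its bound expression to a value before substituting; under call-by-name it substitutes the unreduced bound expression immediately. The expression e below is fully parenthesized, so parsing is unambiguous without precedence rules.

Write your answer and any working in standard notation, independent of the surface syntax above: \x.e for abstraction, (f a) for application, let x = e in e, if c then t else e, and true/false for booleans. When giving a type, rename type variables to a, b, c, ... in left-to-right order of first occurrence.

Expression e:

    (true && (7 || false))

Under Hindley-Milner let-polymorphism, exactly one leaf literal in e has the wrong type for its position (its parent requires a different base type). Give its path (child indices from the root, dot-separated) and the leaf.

Trace:
  unify Bool ~ Bool
  unify Int ~ Bool
  FAIL: mismatch Int ~ Bool

Answer: 1.0 : 7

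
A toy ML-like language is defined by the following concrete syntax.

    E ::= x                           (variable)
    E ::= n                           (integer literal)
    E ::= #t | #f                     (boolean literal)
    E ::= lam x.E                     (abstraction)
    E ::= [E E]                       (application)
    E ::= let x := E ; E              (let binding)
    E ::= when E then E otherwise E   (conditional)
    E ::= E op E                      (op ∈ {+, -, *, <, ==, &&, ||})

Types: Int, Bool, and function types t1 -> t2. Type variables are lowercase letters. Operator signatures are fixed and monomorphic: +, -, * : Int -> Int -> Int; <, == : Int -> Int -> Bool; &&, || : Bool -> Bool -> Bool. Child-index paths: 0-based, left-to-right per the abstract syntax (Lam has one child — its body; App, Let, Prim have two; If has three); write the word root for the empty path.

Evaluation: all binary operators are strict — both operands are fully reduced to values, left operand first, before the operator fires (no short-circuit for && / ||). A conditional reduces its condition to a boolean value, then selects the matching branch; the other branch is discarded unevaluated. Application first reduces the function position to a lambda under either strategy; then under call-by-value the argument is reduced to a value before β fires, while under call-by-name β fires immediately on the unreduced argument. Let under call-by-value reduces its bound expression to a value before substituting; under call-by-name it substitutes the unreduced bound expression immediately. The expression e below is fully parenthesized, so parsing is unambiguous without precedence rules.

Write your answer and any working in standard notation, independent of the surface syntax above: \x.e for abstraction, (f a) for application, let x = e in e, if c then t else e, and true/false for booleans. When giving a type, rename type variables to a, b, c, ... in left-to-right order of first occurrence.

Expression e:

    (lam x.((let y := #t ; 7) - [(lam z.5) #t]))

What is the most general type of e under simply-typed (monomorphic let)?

Answer: a -> Int

Working:
let y : Bool
  unify Int ~ Int
\z._ : b -> Int
  unify b -> Int ~ Bool -> c
  unify b ~ Bool
  unify Int ~ c
_ _ : Int
  unify Int ~ Int
\x._ : a -> Int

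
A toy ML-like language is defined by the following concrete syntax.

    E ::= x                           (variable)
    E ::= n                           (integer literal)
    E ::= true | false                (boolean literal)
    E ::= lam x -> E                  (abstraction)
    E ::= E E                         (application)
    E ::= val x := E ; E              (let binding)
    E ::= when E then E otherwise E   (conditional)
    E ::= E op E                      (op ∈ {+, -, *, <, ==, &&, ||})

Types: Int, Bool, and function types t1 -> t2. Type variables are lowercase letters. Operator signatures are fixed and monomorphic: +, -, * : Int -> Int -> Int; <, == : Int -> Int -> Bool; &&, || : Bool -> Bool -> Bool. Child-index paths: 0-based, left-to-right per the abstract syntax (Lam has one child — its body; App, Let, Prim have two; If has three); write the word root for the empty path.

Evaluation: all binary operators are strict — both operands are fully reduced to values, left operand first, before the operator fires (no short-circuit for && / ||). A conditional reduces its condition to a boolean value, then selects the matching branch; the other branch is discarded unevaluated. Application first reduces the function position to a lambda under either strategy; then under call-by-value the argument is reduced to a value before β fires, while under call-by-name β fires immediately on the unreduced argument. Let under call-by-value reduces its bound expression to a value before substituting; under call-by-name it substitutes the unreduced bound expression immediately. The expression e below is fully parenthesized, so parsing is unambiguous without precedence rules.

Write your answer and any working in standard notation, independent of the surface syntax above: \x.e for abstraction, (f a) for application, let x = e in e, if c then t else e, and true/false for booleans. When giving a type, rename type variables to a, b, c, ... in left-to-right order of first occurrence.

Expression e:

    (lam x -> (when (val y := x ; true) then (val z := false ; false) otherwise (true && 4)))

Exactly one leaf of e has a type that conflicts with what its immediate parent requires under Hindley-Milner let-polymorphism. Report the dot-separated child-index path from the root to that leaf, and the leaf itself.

Answer: 0.2.1 : 4

Working:
x : a
let y : a
  unify Bool ~ Bool
let z : Bool
  unify Bool ~ Bool
  unify Int ~ Bool
  FAIL: mismatch Int ~ Bool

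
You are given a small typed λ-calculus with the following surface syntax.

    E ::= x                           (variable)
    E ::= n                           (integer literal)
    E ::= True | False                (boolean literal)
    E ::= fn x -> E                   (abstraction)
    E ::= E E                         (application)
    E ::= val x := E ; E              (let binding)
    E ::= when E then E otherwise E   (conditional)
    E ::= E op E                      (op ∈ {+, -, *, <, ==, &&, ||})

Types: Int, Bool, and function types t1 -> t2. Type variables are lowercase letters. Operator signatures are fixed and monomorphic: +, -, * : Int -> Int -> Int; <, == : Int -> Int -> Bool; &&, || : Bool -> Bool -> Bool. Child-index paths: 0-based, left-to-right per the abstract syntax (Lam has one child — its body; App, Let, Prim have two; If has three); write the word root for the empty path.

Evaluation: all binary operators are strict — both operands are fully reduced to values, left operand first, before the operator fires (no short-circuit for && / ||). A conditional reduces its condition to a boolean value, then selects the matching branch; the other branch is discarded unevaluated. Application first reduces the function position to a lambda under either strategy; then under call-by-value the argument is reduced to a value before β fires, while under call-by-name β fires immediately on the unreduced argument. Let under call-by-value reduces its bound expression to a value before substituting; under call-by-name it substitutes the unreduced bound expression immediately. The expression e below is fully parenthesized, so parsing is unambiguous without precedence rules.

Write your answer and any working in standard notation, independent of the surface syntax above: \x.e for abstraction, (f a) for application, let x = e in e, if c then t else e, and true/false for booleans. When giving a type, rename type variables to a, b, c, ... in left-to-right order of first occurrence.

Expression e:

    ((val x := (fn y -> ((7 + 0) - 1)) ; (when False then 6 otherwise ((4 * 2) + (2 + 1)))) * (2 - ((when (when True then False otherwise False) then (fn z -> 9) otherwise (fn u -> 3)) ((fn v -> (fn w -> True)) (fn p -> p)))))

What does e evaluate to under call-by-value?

Derivation:
step 0: ((let x = (\y.((7 + 0) - 1)) in (if false then 6 else ((4 * 2) + (2 + 1)))) * (2 - ((if (if true then false else false) then (\z.9) else (\u.3)) ((\v.(\w.true)) (\p.p)))))
step 1: [let@0] ((if false then 6 else ((4 * 2) + (2 + 1))) * (2 - ((if (if true then false else false) then (\z.9) else (\u.3)) ((\v.(\w.true)) (\p.p)))))
step 2: [if@0] (((4 * 2) + (2 + 1)) * (2 - ((if (if true then false else false) then (\z.9) else (\u.3)) ((\v.(\w.true)) (\p.p)))))
step 3: [delta@0.0] ((8 + (2 + 1)) * (2 - ((if (if true then false else false) then (\z.9) else (\u.3)) ((\v.(\w.true)) (\p.p)))))
step 4: [delta@0.1] ((8 + 3) * (2 - ((if (if true then false else false) then (\z.9) else (\u.3)) ((\v.(\w.true)) (\p.p)))))
step 5: [delta@0] (11 * (2 - ((if (if true then false else false) then (\z.9) else (\u.3)) ((\v.(\w.true)) (\p.p)))))
step 6: [if@1.1.0.0] (11 * (2 - ((if false then (\z.9) else (\u.3)) ((\v.(\w.true)) (\p.p)))))
step 7: [if@1.1.0] (11 * (2 - ((\u.3) ((\v.(\w.true)) (\p.p)))))
step 8: [beta@1.1.1] (11 * (2 - ((\u.3) (\w.true))))
step 9: [beta@1.1] (11 * (2 - 3))
step 10: [delta@1] (11 * -1)
step 11: [delta@root] -11

Answer: -11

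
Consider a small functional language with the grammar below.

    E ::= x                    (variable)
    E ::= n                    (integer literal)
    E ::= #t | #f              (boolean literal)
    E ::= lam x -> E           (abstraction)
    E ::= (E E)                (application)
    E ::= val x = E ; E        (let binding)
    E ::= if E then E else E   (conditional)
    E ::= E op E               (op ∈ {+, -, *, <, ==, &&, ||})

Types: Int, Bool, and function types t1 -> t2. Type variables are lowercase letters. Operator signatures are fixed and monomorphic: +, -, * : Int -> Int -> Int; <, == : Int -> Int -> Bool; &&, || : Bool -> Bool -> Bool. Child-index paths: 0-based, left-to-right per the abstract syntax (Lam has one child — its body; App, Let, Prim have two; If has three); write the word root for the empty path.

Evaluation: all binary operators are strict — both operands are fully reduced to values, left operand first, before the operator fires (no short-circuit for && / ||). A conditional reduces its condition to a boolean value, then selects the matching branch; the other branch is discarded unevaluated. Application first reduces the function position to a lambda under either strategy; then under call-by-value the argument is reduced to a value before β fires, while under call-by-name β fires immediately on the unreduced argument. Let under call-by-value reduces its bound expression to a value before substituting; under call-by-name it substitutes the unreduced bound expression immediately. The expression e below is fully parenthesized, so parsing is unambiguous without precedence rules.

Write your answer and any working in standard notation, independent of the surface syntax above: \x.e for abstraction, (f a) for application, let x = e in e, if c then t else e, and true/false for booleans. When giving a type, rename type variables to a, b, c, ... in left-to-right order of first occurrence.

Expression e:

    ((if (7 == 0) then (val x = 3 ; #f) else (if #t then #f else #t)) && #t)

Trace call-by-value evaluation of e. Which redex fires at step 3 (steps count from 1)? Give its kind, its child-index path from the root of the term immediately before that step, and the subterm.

Answer: if at 0 : (if true then false else true)

Working:
step 0: ((if (7 == 0) then (let x = 3 in false) else (if true then false else true)) && true)
step 1: [delta@0.0] ((if false then (let x = 3 in false) else (if true then false else true)) && true)
step 2: [if@0] ((if true then false else true) && true)
step 3: [if@0] (false && true)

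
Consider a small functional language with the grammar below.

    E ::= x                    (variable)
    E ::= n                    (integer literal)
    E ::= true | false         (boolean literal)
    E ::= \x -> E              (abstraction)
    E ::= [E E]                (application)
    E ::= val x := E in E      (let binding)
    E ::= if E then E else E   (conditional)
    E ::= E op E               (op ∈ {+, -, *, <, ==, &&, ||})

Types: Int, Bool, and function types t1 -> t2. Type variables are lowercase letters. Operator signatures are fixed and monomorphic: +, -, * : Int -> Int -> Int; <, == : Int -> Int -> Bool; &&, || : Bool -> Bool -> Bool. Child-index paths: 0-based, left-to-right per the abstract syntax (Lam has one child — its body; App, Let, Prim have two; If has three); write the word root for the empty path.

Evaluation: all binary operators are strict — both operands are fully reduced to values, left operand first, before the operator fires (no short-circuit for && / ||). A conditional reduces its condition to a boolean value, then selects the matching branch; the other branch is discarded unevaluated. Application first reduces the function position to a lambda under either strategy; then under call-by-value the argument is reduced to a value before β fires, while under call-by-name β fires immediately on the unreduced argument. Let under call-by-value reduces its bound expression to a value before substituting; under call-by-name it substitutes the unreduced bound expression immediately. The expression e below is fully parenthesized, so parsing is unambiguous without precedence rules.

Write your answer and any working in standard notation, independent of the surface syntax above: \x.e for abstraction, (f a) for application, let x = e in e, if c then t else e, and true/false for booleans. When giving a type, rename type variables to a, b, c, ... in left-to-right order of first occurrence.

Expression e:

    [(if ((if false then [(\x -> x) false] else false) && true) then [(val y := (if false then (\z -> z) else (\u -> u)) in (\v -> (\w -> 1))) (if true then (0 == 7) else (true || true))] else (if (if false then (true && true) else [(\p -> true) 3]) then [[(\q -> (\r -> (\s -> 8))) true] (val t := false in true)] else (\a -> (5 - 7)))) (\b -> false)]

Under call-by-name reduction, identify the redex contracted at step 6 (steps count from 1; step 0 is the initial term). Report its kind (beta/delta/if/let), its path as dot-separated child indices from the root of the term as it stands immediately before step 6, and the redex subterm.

Working:
step 0: ((if ((if false then ((\x.x) false) else false) && true) then ((let y = (if false then (\z.z) else (\u.u)) in (\v.(\w.1))) (if true then (0 == 7) else (true || true))) else (if (if false then (true && true) else ((\p.true) 3)) then (((\q.(\r.(\s.8))) true) (let t = false in true)) else (\a.(5 - 7)))) (\b.false))
step 1: [if@0.0.0] ((if (false && true) then ((let y = (if false then (\z.z) else (\u.u)) in (\v.(\w.1))) (if true then (0 == 7) else (true || true))) else (if (if false then (true && true) else ((\p.true) 3)) then (((\q.(\r.(\s.8))) true) (let t = false in true)) else (\a.(5 - 7)))) (\b.false))
step 2: [delta@0.0] ((if false then ((let y = (if false then (\z.z) else (\u.u)) in (\v.(\w.1))) (if true then (0 == 7) else (true || true))) else (if (if false then (true && true) else ((\p.true) 3)) then (((\q.(\r.(\s.8))) true) (let t = false in true)) else (\a.(5 - 7)))) (\b.false))
step 3: [if@0] ((if (if false then (true && true) else ((\p.true) 3)) then (((\q.(\r.(\s.8))) true) (let t = false in true)) else (\a.(5 - 7))) (\b.false))
step 4: [if@0.0] ((if ((\p.true) 3) then (((\q.(\r.(\s.8))) true) (let t = false in true)) else (\a.(5 - 7))) (\b.false))
step 5: [beta@0.0] ((if true then (((\q.(\r.(\s.8))) true) (let t = false in true)) else (\a.(5 - 7))) (\b.false))
step 6: [if@0] ((((\q.(\r.(\s.8))) true) (let t = false in true)) (\b.false))

Answer: if at 0 : (if true then (((\q.(\r.(\s.8))) true) (let t = false in true)) else (\a.(5 - 7)))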